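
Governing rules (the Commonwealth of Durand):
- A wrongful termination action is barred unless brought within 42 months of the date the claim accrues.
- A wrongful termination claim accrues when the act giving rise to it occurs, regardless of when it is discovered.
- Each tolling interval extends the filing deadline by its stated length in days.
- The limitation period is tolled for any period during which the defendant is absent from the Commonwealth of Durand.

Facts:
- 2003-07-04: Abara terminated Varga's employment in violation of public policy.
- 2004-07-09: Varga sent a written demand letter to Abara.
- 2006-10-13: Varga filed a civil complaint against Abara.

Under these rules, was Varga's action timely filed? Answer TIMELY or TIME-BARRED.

The claim accrued on 2003-07-04, when the wrongful act occurred.
Adding the 42 months base period to 2003-07-04 gives a deadline of 2007-01-04, before any tolling.
The other events in the timeline have no effect on the limitation period under the stated rules.
The 2006-10-13 filing precedes the 2007-01-04 deadline; the claim is timely.

TIMELY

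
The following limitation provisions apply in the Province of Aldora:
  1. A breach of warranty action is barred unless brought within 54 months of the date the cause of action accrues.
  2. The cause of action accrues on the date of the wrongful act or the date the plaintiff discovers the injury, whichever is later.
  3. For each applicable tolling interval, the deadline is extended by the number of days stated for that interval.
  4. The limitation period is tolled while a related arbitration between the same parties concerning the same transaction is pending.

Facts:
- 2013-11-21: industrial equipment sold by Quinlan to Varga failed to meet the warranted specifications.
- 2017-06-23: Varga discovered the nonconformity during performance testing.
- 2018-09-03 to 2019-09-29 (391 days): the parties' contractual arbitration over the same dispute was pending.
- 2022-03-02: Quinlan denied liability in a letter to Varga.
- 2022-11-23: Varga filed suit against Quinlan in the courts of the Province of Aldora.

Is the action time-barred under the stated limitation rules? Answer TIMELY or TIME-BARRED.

TIMELY

Because discovery on 2017-06-23 post-dates the 2013-11-21 act, accrual under the later-of rule falls on 2017-06-23.
Adding the 54 months base period to 2017-06-23 gives a deadline of 2021-12-23, before any tolling.
Because the pending related arbitration ran from 2018-09-03 to 2019-09-29, the deadline is extended by 391 days to 2023-01-18.
None of the other events listed affects the running of the period under the stated rules.
The 2022-11-23 filing precedes the 2023-01-18 deadline; the claim is timely.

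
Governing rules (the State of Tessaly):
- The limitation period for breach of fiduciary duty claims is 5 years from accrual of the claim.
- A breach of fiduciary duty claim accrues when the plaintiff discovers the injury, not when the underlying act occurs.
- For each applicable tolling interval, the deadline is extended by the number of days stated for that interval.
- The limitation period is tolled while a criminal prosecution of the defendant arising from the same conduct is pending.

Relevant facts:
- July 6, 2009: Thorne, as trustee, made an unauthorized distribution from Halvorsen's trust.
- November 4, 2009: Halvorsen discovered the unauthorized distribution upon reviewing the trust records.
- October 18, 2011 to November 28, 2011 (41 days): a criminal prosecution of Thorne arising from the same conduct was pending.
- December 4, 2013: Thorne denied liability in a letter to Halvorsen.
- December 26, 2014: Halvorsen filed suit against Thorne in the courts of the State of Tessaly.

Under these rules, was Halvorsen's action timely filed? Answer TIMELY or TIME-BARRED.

TIME-BARRED

The claim did not accrue until Halvorsen discovered the injury on November 4, 2009; the July 6, 2009 act date does not start the clock under the stated rule.
The untolled deadline — 5 years after November 4, 2009 — is November 4, 2014.
The period was tolled for 41 days by the pending criminal prosecution (October 18, 2011 to November 28, 2011), pushing the deadline to December 15, 2014.
None of the other events listed affects the running of the period under the stated rules.
The December 26, 2014 filing falls after the December 15, 2014 deadline; the claim is time-barred.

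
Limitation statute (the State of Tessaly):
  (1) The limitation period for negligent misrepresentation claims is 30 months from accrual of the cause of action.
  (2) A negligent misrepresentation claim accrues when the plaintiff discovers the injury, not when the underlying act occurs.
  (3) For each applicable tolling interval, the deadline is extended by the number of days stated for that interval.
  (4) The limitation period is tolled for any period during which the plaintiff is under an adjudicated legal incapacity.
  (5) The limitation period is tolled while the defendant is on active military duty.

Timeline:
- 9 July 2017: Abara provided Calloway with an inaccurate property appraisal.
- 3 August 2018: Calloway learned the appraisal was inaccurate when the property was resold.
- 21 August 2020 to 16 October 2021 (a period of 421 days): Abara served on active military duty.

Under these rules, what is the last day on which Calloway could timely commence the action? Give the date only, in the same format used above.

31 March 2022

Accrual is tied to discovery, so the period began on 3 August 2018 rather than on 9 July 2017 when the act occurred.
The untolled deadline — 30 months after 3 August 2018 — is 3 February 2021.
The period was tolled for 421 days by the defendant's active military service (21 August 2020 to 16 October 2021), pushing the deadline to 31 March 2022.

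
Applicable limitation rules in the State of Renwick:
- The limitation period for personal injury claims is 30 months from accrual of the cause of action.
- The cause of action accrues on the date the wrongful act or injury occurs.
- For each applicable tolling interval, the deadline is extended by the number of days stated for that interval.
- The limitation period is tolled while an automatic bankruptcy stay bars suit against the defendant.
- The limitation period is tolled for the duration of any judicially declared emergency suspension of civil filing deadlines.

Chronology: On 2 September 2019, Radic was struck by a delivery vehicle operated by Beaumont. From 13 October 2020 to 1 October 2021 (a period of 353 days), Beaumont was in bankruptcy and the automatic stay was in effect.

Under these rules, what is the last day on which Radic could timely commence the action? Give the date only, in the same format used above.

18 February 2023

The claim accrued on 2 September 2019, when the wrongful act occurred.
30 months from 2 September 2019 is 2 March 2022.
The period was tolled for 353 days by the automatic bankruptcy stay (13 October 2020 to 1 October 2021), pushing the deadline to 18 February 2023.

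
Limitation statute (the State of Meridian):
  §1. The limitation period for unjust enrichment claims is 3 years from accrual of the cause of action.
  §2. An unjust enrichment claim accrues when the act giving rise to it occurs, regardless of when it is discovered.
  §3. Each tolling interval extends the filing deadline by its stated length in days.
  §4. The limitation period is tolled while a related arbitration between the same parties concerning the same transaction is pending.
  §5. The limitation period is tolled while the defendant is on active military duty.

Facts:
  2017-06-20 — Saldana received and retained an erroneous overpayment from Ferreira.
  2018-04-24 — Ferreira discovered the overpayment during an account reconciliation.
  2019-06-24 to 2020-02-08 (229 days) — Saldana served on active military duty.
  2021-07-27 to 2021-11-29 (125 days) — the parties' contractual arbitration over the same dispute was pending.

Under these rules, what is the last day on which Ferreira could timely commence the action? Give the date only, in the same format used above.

The claim accrued on 2017-06-20, when the wrongful act occurred; under the stated occurrence rule the 2018-04-24 discovery does not delay accrual.
3 years from 2017-06-20 is 2020-06-20.
Because the defendant's active military service ran from 2019-06-24 to 2020-02-08, the deadline is extended by 229 days to 2021-02-04.
By the time the pending related arbitration began on 2021-07-27, the limitation period had already expired on 2021-02-04; that interval cannot revive it.

2021-02-04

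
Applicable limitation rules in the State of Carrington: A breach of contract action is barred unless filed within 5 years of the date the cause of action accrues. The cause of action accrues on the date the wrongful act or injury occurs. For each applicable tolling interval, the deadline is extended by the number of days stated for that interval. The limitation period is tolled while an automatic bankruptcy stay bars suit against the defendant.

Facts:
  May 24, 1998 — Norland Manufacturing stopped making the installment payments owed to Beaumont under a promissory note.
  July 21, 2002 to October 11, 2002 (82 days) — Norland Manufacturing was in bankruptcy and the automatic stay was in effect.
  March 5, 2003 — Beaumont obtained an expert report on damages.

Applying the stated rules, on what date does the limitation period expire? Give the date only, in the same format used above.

August 14, 2003

The claim accrued on May 24, 1998, when the wrongful act occurred.
The untolled deadline — 5 years after May 24, 1998 — is May 24, 2003.
Because the automatic bankruptcy stay ran from July 21, 2002 to October 11, 2002, the deadline is extended by 82 days to August 14, 2003.
The other events in the timeline have no effect on the limitation period under the stated rules.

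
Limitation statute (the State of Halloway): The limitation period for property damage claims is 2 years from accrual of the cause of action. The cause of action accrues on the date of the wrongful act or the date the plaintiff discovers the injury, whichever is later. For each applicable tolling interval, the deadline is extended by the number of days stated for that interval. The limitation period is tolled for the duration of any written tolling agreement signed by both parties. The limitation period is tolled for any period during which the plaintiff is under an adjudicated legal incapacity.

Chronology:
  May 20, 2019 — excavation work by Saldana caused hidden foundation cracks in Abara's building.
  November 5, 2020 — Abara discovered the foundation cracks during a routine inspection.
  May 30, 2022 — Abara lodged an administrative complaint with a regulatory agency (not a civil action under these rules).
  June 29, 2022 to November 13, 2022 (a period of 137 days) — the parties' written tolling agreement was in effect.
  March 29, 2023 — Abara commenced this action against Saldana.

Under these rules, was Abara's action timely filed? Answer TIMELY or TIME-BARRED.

TIME-BARRED

The claim accrued on November 5, 2020 — the later of the May 20, 2019 act and the November 5, 2020 discovery.
2 years from November 5, 2020 is November 5, 2022.
The written tolling agreement from June 29, 2022 to November 13, 2022 tolled the period for 137 days, extending the deadline to March 22, 2023.
None of the other events listed affects the running of the period under the stated rules.
Abara filed on March 29, 2023, after the March 22, 2023 deadline, so the action is time-barred.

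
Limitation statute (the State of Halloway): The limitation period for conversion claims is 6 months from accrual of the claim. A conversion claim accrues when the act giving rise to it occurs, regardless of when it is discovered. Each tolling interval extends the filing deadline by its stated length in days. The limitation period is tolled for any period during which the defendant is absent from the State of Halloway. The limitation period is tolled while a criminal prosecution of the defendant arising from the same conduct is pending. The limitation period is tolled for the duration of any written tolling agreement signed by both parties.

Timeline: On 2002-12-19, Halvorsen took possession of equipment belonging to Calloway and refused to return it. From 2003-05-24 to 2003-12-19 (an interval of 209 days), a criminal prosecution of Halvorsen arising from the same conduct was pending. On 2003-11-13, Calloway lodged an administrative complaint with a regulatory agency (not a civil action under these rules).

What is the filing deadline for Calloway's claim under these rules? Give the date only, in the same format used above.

The claim accrued on 2002-12-19, when the wrongful act occurred.
6 months from 2002-12-19 is 2003-06-19.
The pending criminal prosecution from 2003-05-24 to 2003-12-19 tolled the period for 209 days, extending the deadline to 2004-01-14.
The other events in the timeline have no effect on the limitation period under the stated rules.

2004-01-14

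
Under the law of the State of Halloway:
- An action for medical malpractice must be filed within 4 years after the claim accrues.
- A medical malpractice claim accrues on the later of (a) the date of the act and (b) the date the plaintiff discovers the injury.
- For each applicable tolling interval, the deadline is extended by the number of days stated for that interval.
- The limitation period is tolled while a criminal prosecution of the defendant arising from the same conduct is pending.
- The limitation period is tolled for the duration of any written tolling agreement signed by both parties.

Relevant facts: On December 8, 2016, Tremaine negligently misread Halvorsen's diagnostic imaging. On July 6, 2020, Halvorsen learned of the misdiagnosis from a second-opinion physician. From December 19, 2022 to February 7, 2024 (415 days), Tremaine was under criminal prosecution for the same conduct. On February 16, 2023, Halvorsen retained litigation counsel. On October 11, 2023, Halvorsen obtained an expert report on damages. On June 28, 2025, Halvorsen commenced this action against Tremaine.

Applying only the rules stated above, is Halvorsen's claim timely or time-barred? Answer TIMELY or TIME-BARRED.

TIMELY

Because discovery on July 6, 2020 post-dates the December 8, 2016 act, accrual under the later-of rule falls on July 6, 2020.
Adding the 4 years base period to July 6, 2020 gives a deadline of July 6, 2024, before any tolling.
The period was tolled for 415 days by the pending criminal prosecution (December 19, 2022 to February 7, 2024), pushing the deadline to August 25, 2025.
None of the other events listed affects the running of the period under the stated rules.
Filing on June 28, 2025 beat the August 25, 2025 deadline — the action is timely.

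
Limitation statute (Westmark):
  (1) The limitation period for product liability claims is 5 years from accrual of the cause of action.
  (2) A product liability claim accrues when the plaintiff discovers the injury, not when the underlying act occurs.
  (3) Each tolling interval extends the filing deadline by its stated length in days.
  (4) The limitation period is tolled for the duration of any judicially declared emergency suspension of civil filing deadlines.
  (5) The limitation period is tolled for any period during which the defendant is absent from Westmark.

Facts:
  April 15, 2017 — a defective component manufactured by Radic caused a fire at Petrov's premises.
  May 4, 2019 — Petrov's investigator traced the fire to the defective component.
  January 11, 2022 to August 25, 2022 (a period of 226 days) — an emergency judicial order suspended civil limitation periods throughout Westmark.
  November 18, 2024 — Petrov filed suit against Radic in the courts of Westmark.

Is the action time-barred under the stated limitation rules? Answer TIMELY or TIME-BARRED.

Under the discovery rule, the claim accrued on May 4, 2019, when Petrov discovered the injury — not on the April 15, 2017 date of the underlying act.
Adding the 5 years base period to May 4, 2019 gives a deadline of May 4, 2024, before any tolling.
Because the emergency suspension of filing deadlines ran from January 11, 2022 to August 25, 2022, the deadline is extended by 226 days to December 16, 2024.
The November 18, 2024 filing precedes the December 16, 2024 deadline; the claim is timely.

TIMELY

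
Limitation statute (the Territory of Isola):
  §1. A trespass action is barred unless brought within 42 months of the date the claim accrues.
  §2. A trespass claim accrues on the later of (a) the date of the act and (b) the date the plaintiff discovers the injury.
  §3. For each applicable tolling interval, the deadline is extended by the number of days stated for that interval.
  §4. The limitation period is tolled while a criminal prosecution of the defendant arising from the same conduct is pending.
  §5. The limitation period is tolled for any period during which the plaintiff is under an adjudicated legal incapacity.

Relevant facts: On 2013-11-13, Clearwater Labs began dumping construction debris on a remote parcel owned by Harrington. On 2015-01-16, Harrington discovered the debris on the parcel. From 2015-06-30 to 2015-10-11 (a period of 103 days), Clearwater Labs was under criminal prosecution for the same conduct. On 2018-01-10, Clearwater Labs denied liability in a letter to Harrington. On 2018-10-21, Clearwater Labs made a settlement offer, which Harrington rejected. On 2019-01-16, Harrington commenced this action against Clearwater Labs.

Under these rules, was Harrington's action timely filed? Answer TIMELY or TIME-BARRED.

TIME-BARRED

The claim accrued on 2015-01-16 — the later of the 2013-11-13 act and the 2015-01-16 discovery.
Adding the 42 months base period to 2015-01-16 gives a deadline of 2018-07-16, before any tolling.
Because the pending criminal prosecution ran from 2015-06-30 to 2015-10-11, the deadline is extended by 103 days to 2018-10-27.
The other events in the timeline have no effect on the limitation period under the stated rules.
Harrington filed on 2019-01-16, after the 2018-10-27 deadline, so the action is time-barred.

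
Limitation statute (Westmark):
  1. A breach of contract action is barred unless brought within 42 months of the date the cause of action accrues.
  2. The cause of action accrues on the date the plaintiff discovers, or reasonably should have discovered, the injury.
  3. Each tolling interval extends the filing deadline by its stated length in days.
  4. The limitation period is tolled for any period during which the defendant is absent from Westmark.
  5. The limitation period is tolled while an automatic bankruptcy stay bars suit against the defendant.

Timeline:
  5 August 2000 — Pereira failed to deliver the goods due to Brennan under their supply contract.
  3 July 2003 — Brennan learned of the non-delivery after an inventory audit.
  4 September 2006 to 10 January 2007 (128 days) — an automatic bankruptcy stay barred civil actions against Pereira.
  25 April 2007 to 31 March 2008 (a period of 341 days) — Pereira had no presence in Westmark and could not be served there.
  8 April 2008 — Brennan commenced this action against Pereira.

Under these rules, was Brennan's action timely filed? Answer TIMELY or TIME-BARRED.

TIMELY

The claim did not accrue until Brennan discovered the injury on 3 July 2003; the 5 August 2000 act date does not start the clock under the stated rule.
42 months from 3 July 2003 is 3 January 2007.
Because the automatic bankruptcy stay ran from 4 September 2006 to 10 January 2007, the deadline is extended by 128 days to 11 May 2007.
The defendant's absence from the jurisdiction from 25 April 2007 to 31 March 2008 tolled the period for 341 days, extending the deadline to 16 April 2008.
The 8 April 2008 filing precedes the 16 April 2008 deadline; the claim is timely.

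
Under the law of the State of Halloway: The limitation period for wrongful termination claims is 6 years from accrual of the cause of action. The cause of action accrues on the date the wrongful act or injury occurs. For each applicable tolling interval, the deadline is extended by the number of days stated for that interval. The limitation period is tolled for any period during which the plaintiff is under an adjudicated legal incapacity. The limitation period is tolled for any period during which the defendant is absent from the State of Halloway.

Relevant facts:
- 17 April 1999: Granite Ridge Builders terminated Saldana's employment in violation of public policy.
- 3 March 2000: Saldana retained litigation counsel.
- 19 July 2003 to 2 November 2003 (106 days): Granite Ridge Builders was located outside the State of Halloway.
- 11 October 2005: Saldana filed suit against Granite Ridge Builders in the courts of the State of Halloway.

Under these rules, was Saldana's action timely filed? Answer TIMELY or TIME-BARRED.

The claim accrued on 17 April 1999, when the wrongful act occurred.
Adding the 6 years base period to 17 April 1999 gives a deadline of 17 April 2005, before any tolling.
Because the defendant's absence from the jurisdiction ran from 19 July 2003 to 2 November 2003, the deadline is extended by 106 days to 1 August 2005.
The other events in the timeline have no effect on the limitation period under the stated rules.
Saldana filed on 11 October 2005, after the 1 August 2005 deadline, so the action is time-barred.

TIME-BARRED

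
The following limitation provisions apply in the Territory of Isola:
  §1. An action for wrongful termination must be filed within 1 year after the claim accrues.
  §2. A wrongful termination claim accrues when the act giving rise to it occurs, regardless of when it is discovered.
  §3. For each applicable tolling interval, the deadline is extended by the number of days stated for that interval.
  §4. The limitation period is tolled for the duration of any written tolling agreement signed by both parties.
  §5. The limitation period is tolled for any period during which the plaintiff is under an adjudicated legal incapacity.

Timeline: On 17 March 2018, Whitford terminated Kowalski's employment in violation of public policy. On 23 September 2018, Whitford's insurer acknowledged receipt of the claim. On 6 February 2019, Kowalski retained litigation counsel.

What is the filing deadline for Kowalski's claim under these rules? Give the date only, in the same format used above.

The claim accrued on 17 March 2018, the date of the act.
The untolled deadline — 1 year after 17 March 2018 — is 17 March 2019.
The other events in the timeline have no effect on the limitation period under the stated rules.

17 March 2019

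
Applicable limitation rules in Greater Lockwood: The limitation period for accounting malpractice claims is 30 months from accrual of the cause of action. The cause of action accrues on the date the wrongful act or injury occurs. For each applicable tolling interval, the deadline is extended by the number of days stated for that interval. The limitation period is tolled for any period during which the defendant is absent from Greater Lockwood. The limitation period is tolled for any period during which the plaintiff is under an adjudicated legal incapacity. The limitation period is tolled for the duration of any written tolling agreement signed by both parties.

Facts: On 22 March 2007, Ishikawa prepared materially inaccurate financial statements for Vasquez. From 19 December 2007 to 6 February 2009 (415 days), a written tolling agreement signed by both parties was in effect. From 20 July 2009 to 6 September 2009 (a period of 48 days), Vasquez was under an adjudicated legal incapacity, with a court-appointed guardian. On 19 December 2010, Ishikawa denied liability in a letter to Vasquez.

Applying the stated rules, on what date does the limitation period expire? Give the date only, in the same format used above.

The claim accrued on 22 March 2007, when the wrongful act occurred.
Adding the 30 months base period to 22 March 2007 gives a deadline of 22 September 2009, before any tolling.
Because the written tolling agreement ran from 19 December 2007 to 6 February 2009, the deadline is extended by 415 days to 11 November 2010.
Because the plaintiff's legal incapacity ran from 20 July 2009 to 6 September 2009, the deadline is extended by 48 days to 29 December 2010.
The other events in the timeline have no effect on the limitation period under the stated rules.

29 December 2010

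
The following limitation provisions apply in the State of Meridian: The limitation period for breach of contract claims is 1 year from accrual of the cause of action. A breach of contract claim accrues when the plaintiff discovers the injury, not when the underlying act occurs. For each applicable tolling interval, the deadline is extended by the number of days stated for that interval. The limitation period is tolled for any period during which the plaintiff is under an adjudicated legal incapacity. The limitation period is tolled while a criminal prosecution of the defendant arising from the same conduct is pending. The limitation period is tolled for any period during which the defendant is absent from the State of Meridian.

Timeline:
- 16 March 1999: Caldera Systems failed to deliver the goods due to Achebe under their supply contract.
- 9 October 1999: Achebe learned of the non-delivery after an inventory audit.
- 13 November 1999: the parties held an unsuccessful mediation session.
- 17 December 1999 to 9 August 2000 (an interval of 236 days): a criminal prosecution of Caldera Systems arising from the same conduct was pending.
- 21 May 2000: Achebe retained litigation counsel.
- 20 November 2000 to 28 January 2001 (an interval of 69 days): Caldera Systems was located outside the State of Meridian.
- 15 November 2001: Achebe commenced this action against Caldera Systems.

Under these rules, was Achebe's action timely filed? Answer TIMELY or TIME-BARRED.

The claim did not accrue until Achebe discovered the injury on 9 October 1999; the 16 March 1999 act date does not start the clock under the stated rule.
1 year from 9 October 1999 is 9 October 2000.
The period was tolled for 236 days by the pending criminal prosecution (17 December 1999 to 9 August 2000), pushing the deadline to 2 June 2001.
The period was tolled for 69 days by the defendant's absence from the jurisdiction (20 November 2000 to 28 January 2001), pushing the deadline to 10 August 2001.
Nothing else in the chronology tolls or restarts the period.
Achebe filed on 15 November 2001, after the 10 August 2001 deadline, so the action is time-barred.

TIME-BARRED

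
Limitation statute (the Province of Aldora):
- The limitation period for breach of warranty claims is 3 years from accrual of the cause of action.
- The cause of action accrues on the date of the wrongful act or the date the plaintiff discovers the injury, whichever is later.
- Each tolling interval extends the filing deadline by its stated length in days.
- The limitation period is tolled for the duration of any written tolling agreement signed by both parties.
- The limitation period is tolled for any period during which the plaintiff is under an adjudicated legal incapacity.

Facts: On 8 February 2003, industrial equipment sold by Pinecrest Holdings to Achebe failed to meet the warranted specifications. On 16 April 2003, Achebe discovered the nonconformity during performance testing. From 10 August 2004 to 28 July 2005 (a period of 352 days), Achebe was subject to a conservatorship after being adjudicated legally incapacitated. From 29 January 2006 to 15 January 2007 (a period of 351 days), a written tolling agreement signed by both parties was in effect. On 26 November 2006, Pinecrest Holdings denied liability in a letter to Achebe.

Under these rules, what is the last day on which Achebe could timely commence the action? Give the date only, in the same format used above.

19 March 2008

Because discovery on 16 April 2003 post-dates the 8 February 2003 act, accrual under the later-of rule falls on 16 April 2003.
The untolled deadline — 3 years after 16 April 2003 — is 16 April 2006.
Because the plaintiff's legal incapacity ran from 10 August 2004 to 28 July 2005, the deadline is extended by 352 days to 3 April 2007.
The period was tolled for 351 days by the written tolling agreement (29 January 2006 to 15 January 2007), pushing the deadline to 19 March 2008.
Nothing else in the chronology tolls or restarts the period.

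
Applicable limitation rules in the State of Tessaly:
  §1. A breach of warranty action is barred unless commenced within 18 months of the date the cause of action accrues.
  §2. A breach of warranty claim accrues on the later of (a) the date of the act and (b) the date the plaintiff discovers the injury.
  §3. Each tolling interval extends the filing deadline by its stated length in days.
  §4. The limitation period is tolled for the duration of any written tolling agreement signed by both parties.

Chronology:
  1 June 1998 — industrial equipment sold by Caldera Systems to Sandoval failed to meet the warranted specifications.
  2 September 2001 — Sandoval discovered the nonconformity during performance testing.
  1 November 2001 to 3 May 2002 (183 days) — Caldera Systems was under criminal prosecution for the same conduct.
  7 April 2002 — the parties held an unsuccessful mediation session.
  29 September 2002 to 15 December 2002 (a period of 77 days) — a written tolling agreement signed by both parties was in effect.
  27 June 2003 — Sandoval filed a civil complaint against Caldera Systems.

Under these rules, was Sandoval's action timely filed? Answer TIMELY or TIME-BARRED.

The claim accrued on 2 September 2001 — the later of the 1 June 1998 act and the 2 September 2001 discovery.
Adding the 18 months base period to 2 September 2001 gives a deadline of 2 March 2003, before any tolling.
The period was tolled for 77 days by the written tolling agreement (29 September 2002 to 15 December 2002), pushing the deadline to 18 May 2003.
No stated provision tolls the period for a criminal prosecution, so the interval from 1 November 2001 to 3 May 2002 has no effect on the deadline.
None of the other events listed affects the running of the period under the stated rules.
The 27 June 2003 filing falls after the 18 May 2003 deadline; the claim is time-barred.

TIME-BARRED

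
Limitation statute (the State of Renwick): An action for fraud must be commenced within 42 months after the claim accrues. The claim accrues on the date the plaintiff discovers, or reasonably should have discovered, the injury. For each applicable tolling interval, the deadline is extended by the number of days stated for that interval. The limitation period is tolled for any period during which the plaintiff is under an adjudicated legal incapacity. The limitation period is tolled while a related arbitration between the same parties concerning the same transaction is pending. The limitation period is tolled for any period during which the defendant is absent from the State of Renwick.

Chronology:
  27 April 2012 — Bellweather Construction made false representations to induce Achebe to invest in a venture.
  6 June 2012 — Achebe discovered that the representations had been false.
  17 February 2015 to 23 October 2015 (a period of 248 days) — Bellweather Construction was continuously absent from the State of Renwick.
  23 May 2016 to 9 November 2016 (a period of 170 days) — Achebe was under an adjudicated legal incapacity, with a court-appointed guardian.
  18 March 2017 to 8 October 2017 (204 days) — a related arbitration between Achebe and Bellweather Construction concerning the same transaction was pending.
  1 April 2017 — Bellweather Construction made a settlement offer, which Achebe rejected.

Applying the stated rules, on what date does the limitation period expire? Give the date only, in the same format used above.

27 January 2017

Accrual is tied to discovery, so the period began on 6 June 2012 rather than on 27 April 2012 when the act occurred.
The untolled deadline — 42 months after 6 June 2012 — is 6 December 2015.
The period was tolled for 248 days by the defendant's absence from the jurisdiction (17 February 2015 to 23 October 2015), pushing the deadline to 10 August 2016.
The plaintiff's legal incapacity from 23 May 2016 to 9 November 2016 tolled the period for 170 days, extending the deadline to 27 January 2017.
By the time the pending related arbitration began on 18 March 2017, the limitation period had already expired on 27 January 2017; that interval cannot revive it.
None of the other events listed affects the running of the period under the stated rules.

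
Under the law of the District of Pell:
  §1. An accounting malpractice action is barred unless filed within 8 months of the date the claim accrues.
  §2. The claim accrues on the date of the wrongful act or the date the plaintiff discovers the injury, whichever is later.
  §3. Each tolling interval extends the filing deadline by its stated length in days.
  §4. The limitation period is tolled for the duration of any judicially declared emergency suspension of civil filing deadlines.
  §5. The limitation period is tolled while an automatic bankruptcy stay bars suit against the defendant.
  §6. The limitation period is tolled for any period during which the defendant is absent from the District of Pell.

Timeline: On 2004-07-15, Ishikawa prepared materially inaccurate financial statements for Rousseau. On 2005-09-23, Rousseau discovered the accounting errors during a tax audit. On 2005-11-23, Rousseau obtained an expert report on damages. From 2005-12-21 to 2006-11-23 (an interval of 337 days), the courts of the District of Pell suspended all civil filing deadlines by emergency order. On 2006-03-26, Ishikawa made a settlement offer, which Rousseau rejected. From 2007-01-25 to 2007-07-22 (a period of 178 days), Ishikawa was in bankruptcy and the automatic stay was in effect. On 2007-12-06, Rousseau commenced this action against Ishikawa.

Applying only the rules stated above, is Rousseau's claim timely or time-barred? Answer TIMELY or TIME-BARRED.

The claim accrued on 2005-09-23 — the later of the 2004-07-15 act and the 2005-09-23 discovery.
The untolled deadline — 8 months after 2005-09-23 — is 2006-05-23.
The emergency suspension of filing deadlines from 2005-12-21 to 2006-11-23 tolled the period for 337 days, extending the deadline to 2007-04-25.
Because the automatic bankruptcy stay ran from 2007-01-25 to 2007-07-22, the deadline is extended by 178 days to 2007-10-20.
Nothing else in the chronology tolls or restarts the period.
The 2007-12-06 filing falls after the 2007-10-20 deadline; the claim is time-barred.

TIME-BARRED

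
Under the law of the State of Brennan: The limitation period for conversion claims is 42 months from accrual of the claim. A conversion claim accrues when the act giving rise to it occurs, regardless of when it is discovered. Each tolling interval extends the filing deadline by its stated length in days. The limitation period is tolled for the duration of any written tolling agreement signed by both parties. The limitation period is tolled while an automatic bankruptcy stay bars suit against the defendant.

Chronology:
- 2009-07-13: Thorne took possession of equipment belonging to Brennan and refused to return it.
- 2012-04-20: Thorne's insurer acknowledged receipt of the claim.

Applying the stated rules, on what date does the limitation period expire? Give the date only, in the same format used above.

The claim accrued on 2009-07-13, when the wrongful act occurred.
42 months from 2009-07-13 is 2013-01-13.
The other events in the timeline have no effect on the limitation period under the stated rules.

2013-01-13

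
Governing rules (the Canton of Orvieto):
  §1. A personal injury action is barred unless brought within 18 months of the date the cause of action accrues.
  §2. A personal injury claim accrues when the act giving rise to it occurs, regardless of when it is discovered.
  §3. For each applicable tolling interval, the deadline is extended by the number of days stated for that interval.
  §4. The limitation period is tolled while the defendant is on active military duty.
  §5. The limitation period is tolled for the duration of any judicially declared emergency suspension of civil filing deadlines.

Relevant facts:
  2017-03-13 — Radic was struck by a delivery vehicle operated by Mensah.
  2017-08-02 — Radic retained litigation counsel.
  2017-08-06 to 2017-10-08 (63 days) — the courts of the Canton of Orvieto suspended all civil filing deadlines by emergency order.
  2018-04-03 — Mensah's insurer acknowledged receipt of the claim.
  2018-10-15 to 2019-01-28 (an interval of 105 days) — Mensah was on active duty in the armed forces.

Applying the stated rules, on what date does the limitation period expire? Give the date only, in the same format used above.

2019-02-28

The limitation period began to run on 2017-03-13.
18 months from 2017-03-13 is 2018-09-13.
The period was tolled for 63 days by the emergency suspension of filing deadlines (2017-08-06 to 2017-10-08), pushing the deadline to 2018-11-15.
The defendant's active military service from 2018-10-15 to 2019-01-28 tolled the period for 105 days, extending the deadline to 2019-02-28.
None of the other events listed affects the running of the period under the stated rules.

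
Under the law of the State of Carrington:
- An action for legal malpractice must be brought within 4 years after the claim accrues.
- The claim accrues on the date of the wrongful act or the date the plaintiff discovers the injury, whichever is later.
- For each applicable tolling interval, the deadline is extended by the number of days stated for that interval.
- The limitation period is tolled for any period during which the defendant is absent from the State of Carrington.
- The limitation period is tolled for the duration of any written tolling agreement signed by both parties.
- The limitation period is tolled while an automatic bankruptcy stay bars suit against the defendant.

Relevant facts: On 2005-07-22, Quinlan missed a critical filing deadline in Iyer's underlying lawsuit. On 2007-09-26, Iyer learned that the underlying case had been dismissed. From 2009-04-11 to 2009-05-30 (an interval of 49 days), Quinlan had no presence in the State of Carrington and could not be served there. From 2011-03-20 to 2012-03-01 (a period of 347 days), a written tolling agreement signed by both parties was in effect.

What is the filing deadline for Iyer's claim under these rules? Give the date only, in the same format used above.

2012-10-26

The claim accrued on 2007-09-26 — the later of the 2005-07-22 act and the 2007-09-26 discovery.
The untolled deadline — 4 years after 2007-09-26 — is 2011-09-26.
Because the defendant's absence from the jurisdiction ran from 2009-04-11 to 2009-05-30, the deadline is extended by 49 days to 2011-11-14.
The written tolling agreement from 2011-03-20 to 2012-03-01 tolled the period for 347 days, extending the deadline to 2012-10-26.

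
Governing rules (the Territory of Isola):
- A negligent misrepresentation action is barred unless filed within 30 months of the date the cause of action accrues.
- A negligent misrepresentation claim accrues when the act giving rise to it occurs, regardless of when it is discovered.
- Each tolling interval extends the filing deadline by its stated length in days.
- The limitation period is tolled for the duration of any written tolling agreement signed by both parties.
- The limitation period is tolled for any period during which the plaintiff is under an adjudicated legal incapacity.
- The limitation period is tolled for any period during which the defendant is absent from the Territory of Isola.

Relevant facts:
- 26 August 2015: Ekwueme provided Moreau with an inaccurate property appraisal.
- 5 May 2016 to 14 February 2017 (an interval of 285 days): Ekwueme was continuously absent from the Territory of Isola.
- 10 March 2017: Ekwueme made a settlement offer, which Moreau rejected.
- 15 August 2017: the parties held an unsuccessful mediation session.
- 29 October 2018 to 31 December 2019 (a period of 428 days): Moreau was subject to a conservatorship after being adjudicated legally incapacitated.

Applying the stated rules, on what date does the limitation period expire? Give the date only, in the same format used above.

The claim accrued on 26 August 2015, when the wrongful act occurred.
30 months from 26 August 2015 is 26 February 2018.
Because the defendant's absence from the jurisdiction ran from 5 May 2016 to 14 February 2017, the deadline is extended by 285 days to 8 December 2018.
The plaintiff's legal incapacity from 29 October 2018 to 31 December 2019 tolled the period for 428 days, extending the deadline to 9 February 2020.
The other events in the timeline have no effect on the limitation period under the stated rules.

9 February 2020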